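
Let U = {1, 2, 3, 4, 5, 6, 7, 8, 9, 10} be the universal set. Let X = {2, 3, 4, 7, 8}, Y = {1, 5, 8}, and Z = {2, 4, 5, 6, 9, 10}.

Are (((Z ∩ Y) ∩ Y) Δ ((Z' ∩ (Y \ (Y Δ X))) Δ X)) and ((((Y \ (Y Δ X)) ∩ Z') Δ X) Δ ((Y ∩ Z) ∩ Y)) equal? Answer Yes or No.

Z ∩ Y = {5}
(Z ∩ Y) ∩ Y = {5}
Z' = {1, 3, 7, 8}
Y Δ X = {1, 2, 3, 4, 5, 7}
Y \ (Y Δ X) = {8}
Z' ∩ (Y \ (Y Δ X)) = {8}
(Z' ∩ (Y \ (Y Δ X))) Δ X = {2, 3, 4, 7}
((Z ∩ Y) ∩ Y) Δ ((Z' ∩ (Y \ (Y Δ X))) Δ X) = {2, 3, 4, 5, 7}
(Y \ (Y Δ X)) ∩ Z' = {8}
((Y \ (Y Δ X)) ∩ Z') Δ X = {2, 3, 4, 7}
Y ∩ Z = {5}
(Y ∩ Z) ∩ Y = {5}
(((Y \ (Y Δ X)) ∩ Z') Δ X) Δ ((Y ∩ Z) ∩ Y) = {2, 3, 4, 5, 7}
Both equal {2, 3, 4, 5, 7}, so ((Z ∩ Y) ∩ Y) Δ ((Z' ∩ (Y \ (Y Δ X))) Δ X) = (((Y \ (Y Δ X)) ∩ Z') Δ X) Δ ((Y ∩ Z) ∩ Y).

Yes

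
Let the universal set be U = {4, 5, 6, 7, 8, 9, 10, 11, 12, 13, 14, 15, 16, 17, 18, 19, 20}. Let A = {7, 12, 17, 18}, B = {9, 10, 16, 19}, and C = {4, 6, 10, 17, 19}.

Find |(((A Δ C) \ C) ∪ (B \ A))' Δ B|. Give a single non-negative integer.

A Δ C = {4, 6, 7, 10, 12, 18, 19}
(A Δ C) \ C = {7, 12, 18}
B \ A = {9, 10, 16, 19}
((A Δ C) \ C) ∪ (B \ A) = {7, 9, 10, 12, 16, 18, 19}
(((A Δ C) \ C) ∪ (B \ A))' = {4, 5, 6, 8, 11, 13, 14, 15, 17, 20}
(((A Δ C) \ C) ∪ (B \ A))' Δ B = {4, 5, 6, 8, 9, 10, 11, 13, 14, 15, 16, 17, 19, 20}
|(((A Δ C) \ C) ∪ (B \ A))' Δ B| = 14

14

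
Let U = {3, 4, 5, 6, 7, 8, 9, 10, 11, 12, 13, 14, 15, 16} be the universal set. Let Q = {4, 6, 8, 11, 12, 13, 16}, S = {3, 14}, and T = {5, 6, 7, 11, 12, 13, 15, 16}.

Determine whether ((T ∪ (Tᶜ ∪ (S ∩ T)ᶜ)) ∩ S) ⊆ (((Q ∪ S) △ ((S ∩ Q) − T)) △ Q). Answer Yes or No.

Tᶜ = {3, 4, 8, 9, 10, 14}
S ∩ T = {}
(S ∩ T)ᶜ = {3, 4, 5, 6, 7, 8, 9, 10, 11, 12, 13, 14, 15, 16}
Tᶜ ∪ (S ∩ T)ᶜ = {3, 4, 5, 6, 7, 8, 9, 10, 11, 12, 13, 14, 15, 16}
T ∪ (Tᶜ ∪ (S ∩ T)ᶜ) = {3, 4, 5, 6, 7, 8, 9, 10, 11, 12, 13, 14, 15, 16}
(T ∪ (Tᶜ ∪ (S ∩ T)ᶜ)) ∩ S = {3, 14}
Q ∪ S = {3, 4, 6, 8, 11, 12, 13, 14, 16}
S ∩ Q = {}
(S ∩ Q) − T = {}
(Q ∪ S) △ ((S ∩ Q) − T) = {3, 4, 6, 8, 11, 12, 13, 14, 16}
((Q ∪ S) △ ((S ∩ Q) − T)) △ Q = {3, 14}
Every element of {3, 14} is in {3, 14}, so (T ∪ (Tᶜ ∪ (S ∩ T)ᶜ)) ∩ S ⊆ ((Q ∪ S) △ ((S ∩ Q) − T)) △ Q.

Yes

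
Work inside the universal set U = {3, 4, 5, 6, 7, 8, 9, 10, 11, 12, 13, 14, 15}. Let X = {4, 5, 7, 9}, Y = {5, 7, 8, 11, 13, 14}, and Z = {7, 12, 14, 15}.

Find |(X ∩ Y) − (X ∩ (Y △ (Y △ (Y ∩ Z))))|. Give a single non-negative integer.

X ∩ Y = {5, 7}
Y ∩ Z = {7, 14}
Y △ (Y ∩ Z) = {5, 8, 11, 13}
Y △ (Y △ (Y ∩ Z)) = {7, 14}
X ∩ (Y △ (Y △ (Y ∩ Z))) = {7}
(X ∩ Y) − (X ∩ (Y △ (Y △ (Y ∩ Z)))) = {5}
|(X ∩ Y) − (X ∩ (Y △ (Y △ (Y ∩ Z))))| = 1

1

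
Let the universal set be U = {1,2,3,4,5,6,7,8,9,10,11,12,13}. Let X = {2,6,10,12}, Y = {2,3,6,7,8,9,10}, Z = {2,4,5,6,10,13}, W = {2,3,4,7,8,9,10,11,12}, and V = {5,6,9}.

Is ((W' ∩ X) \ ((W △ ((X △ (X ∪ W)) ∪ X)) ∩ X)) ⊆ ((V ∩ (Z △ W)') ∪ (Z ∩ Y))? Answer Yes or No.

W' = {1,5,6,13}
W' ∩ X = {6}
X ∪ W = {2,3,4,6,7,8,9,10,11,12}
X △ (X ∪ W) = {3,4,7,8,9,11}
(X △ (X ∪ W)) ∪ X = {2,3,4,6,7,8,9,10,11,12}
W △ ((X △ (X ∪ W)) ∪ X) = {6}
(W △ ((X △ (X ∪ W)) ∪ X)) ∩ X = {6}
(W' ∩ X) \ ((W △ ((X △ (X ∪ W)) ∪ X)) ∩ X) = {}
Z △ W = {3,5,6,7,8,9,11,12,13}
(Z △ W)' = {1,2,4,10}
V ∩ (Z △ W)' = {}
Z ∩ Y = {2,6,10}
(V ∩ (Z △ W)') ∪ (Z ∩ Y) = {2,6,10}
Every element of {} is in {2,6,10}, so (W' ∩ X) \ ((W △ ((X △ (X ∪ W)) ∪ X)) ∩ X) ⊆ (V ∩ (Z △ W)') ∪ (Z ∩ Y).

Yes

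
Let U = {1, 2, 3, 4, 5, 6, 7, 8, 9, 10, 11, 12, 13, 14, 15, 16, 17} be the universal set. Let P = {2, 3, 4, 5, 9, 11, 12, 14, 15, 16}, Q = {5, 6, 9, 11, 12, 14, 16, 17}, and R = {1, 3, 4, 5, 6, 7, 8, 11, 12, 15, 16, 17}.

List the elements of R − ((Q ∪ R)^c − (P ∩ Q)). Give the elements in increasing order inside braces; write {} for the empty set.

Q ∪ R = {1, 3, 4, 5, 6, 7, 8, 9, 11, 12, 14, 15, 16, 17}
(Q ∪ R)^c = {2, 10, 13}
P ∩ Q = {5, 9, 11, 12, 14, 16}
(Q ∪ R)^c − (P ∩ Q) = {2, 10, 13}
R − ((Q ∪ R)^c − (P ∩ Q)) = {1, 3, 4, 5, 6, 7, 8, 11, 12, 15, 16, 17}

{1, 3, 4, 5, 6, 7, 8, 11, 12, 15, 16, 17}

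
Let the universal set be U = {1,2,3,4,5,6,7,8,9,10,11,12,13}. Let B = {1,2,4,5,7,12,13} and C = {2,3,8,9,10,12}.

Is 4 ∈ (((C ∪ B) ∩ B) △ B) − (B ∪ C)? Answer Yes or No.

4 ∉ C and 4 ∈ B, so 4 ∈ C ∪ B
4 ∈ (C ∪ B) and 4 ∈ B, so 4 ∈ (C ∪ B) ∩ B
4 ∈ ((C ∪ B) ∩ B) and 4 ∈ B, so 4 ∉ ((C ∪ B) ∩ B) △ B
4 ∈ B and 4 ∉ C, so 4 ∈ B ∪ C
4 ∉ (((C ∪ B) ∩ B) △ B) and 4 ∈ (B ∪ C), so 4 ∉ (((C ∪ B) ∩ B) △ B) − (B ∪ C)

No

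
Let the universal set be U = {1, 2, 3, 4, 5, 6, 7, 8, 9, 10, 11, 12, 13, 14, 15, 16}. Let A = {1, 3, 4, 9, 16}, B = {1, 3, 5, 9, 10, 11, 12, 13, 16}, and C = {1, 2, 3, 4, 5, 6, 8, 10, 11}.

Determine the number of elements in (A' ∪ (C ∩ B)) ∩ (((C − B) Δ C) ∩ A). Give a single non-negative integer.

A' = {2, 5, 6, 7, 8, 10, 11, 12, 13, 14, 15}
C ∩ B = {1, 3, 5, 10, 11}
A' ∪ (C ∩ B) = {1, 2, 3, 5, 6, 7, 8, 10, 11, 12, 13, 14, 15}
C − B = {2, 4, 6, 8}
(C − B) Δ C = {1, 3, 5, 10, 11}
((C − B) Δ C) ∩ A = {1, 3}
(A' ∪ (C ∩ B)) ∩ (((C − B) Δ C) ∩ A) = {1, 3}
|(A' ∪ (C ∩ B)) ∩ (((C − B) Δ C) ∩ A)| = 2

2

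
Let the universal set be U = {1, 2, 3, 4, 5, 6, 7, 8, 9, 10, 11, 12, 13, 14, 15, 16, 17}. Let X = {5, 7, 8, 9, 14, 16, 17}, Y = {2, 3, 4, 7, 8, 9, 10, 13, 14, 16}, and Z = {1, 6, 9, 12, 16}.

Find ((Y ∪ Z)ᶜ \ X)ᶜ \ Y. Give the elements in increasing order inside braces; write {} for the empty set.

{1, 5, 6, 12, 17}

Y ∪ Z = {1, 2, 3, 4, 6, 7, 8, 9, 10, 12, 13, 14, 16}
(Y ∪ Z)ᶜ = {5, 11, 15, 17}
(Y ∪ Z)ᶜ \ X = {11, 15}
((Y ∪ Z)ᶜ \ X)ᶜ = {1, 2, 3, 4, 5, 6, 7, 8, 9, 10, 12, 13, 14, 16, 17}
((Y ∪ Z)ᶜ \ X)ᶜ \ Y = {1, 5, 6, 12, 17}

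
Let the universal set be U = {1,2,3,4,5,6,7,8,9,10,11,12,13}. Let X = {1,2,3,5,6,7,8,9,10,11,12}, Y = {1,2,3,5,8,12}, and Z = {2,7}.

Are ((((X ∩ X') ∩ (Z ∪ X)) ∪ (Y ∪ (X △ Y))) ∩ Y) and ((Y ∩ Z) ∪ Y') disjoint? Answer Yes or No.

X' = {4,13}
X ∩ X' = {}
Z ∪ X = {1,2,3,5,6,7,8,9,10,11,12}
(X ∩ X') ∩ (Z ∪ X) = {}
X △ Y = {6,7,9,10,11}
Y ∪ (X △ Y) = {1,2,3,5,6,7,8,9,10,11,12}
((X ∩ X') ∩ (Z ∪ X)) ∪ (Y ∪ (X △ Y)) = {1,2,3,5,6,7,8,9,10,11,12}
(((X ∩ X') ∩ (Z ∪ X)) ∪ (Y ∪ (X △ Y))) ∩ Y = {1,2,3,5,8,12}
Y ∩ Z = {2}
Y' = {4,6,7,9,10,11,13}
(Y ∩ Z) ∪ Y' = {2,4,6,7,9,10,11,13}
2 lies in both, so they are not disjoint.

No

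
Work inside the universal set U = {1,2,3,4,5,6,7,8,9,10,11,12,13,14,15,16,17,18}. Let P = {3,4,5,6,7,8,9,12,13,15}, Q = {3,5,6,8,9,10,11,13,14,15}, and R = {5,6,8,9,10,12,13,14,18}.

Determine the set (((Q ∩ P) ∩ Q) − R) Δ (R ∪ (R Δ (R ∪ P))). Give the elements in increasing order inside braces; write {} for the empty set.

Q ∩ P = {3,5,6,8,9,13,15}
(Q ∩ P) ∩ Q = {3,5,6,8,9,13,15}
((Q ∩ P) ∩ Q) − R = {3,15}
R ∪ P = {3,4,5,6,7,8,9,10,12,13,14,15,18}
R Δ (R ∪ P) = {3,4,7,15}
R ∪ (R Δ (R ∪ P)) = {3,4,5,6,7,8,9,10,12,13,14,15,18}
(((Q ∩ P) ∩ Q) − R) Δ (R ∪ (R Δ (R ∪ P))) = {4,5,6,7,8,9,10,12,13,14,18}

{4,5,6,7,8,9,10,12,13,14,18}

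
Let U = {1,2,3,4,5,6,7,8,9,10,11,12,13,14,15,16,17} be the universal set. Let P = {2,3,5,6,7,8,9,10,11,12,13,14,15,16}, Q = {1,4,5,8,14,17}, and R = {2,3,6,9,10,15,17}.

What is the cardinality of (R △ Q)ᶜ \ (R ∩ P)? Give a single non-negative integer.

R △ Q = {1,2,3,4,5,6,8,9,10,14,15}
(R △ Q)ᶜ = {7,11,12,13,16,17}
R ∩ P = {2,3,6,9,10,15}
(R △ Q)ᶜ \ (R ∩ P) = {7,11,12,13,16,17}
|(R △ Q)ᶜ \ (R ∩ P)| = 6

6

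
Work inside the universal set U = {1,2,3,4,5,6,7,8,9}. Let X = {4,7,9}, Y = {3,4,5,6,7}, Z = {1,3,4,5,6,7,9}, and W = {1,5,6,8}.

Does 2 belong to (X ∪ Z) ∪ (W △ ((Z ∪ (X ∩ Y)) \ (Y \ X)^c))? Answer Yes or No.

No

2 ∉ X and 2 ∉ Z, so 2 ∉ X ∪ Z
2 ∉ X and 2 ∉ Y, so 2 ∉ X ∩ Y
2 ∉ Z and 2 ∉ (X ∩ Y), so 2 ∉ Z ∪ (X ∩ Y)
2 ∉ Y and 2 ∉ X, so 2 ∉ Y \ X
2 ∈ (Y \ X)^c since 2 ∉ (Y \ X)
2 ∉ (Z ∪ (X ∩ Y)) and 2 ∈ (Y \ X)^c, so 2 ∉ (Z ∪ (X ∩ Y)) \ (Y \ X)^c
2 ∉ W and 2 ∉ ((Z ∪ (X ∩ Y)) \ (Y \ X)^c), so 2 ∉ W △ ((Z ∪ (X ∩ Y)) \ (Y \ X)^c)
2 ∉ (X ∪ Z) and 2 ∉ (W △ ((Z ∪ (X ∩ Y)) \ (Y \ X)^c)), so 2 ∉ (X ∪ Z) ∪ (W △ ((Z ∪ (X ∩ Y)) \ (Y \ X)^c))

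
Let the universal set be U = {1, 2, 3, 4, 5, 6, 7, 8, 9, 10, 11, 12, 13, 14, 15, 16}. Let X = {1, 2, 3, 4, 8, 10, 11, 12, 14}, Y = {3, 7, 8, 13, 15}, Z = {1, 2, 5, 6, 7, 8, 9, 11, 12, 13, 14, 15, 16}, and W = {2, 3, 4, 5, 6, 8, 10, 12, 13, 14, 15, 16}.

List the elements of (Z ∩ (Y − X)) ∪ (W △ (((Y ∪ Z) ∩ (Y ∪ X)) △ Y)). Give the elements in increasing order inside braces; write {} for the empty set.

Y − X = {7, 13, 15}
Z ∩ (Y − X) = {7, 13, 15}
Y ∪ Z = {1, 2, 3, 5, 6, 7, 8, 9, 11, 12, 13, 14, 15, 16}
Y ∪ X = {1, 2, 3, 4, 7, 8, 10, 11, 12, 13, 14, 15}
(Y ∪ Z) ∩ (Y ∪ X) = {1, 2, 3, 7, 8, 11, 12, 13, 14, 15}
((Y ∪ Z) ∩ (Y ∪ X)) △ Y = {1, 2, 11, 12, 14}
W △ (((Y ∪ Z) ∩ (Y ∪ X)) △ Y) = {1, 3, 4, 5, 6, 8, 10, 11, 13, 15, 16}
(Z ∩ (Y − X)) ∪ (W △ (((Y ∪ Z) ∩ (Y ∪ X)) △ Y)) = {1, 3, 4, 5, 6, 7, 8, 10, 11, 13, 15, 16}

{1, 3, 4, 5, 6, 7, 8, 10, 11, 13, 15, 16}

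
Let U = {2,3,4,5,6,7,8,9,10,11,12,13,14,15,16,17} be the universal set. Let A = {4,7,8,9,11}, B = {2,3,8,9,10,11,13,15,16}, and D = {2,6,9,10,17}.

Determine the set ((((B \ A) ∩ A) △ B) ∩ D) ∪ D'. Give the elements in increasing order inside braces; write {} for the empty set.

B \ A = {2,3,10,13,15,16}
(B \ A) ∩ A = {}
((B \ A) ∩ A) △ B = {2,3,8,9,10,11,13,15,16}
(((B \ A) ∩ A) △ B) ∩ D = {2,9,10}
D' = {3,4,5,7,8,11,12,13,14,15,16}
((((B \ A) ∩ A) △ B) ∩ D) ∪ D' = {2,3,4,5,7,8,9,10,11,12,13,14,15,16}

{2,3,4,5,7,8,9,10,11,12,13,14,15,16}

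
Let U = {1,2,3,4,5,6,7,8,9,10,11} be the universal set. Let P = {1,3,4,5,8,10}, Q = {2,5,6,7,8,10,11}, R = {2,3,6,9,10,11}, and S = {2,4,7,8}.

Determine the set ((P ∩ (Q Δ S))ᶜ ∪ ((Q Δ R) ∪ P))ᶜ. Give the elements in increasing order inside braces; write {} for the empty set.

{}

Q Δ S = {4,5,6,10,11}
P ∩ (Q Δ S) = {4,5,10}
(P ∩ (Q Δ S))ᶜ = {1,2,3,6,7,8,9,11}
Q Δ R = {3,5,7,8,9}
(Q Δ R) ∪ P = {1,3,4,5,7,8,9,10}
(P ∩ (Q Δ S))ᶜ ∪ ((Q Δ R) ∪ P) = {1,2,3,4,5,6,7,8,9,10,11}
((P ∩ (Q Δ S))ᶜ ∪ ((Q Δ R) ∪ P))ᶜ = {}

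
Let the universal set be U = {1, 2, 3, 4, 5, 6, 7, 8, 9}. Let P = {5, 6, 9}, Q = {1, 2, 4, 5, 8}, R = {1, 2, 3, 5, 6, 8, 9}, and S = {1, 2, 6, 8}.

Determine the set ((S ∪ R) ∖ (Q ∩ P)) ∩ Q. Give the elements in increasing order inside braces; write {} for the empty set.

S ∪ R = {1, 2, 3, 5, 6, 8, 9}
Q ∩ P = {5}
(S ∪ R) ∖ (Q ∩ P) = {1, 2, 3, 6, 8, 9}
((S ∪ R) ∖ (Q ∩ P)) ∩ Q = {1, 2, 8}

{1, 2, 8}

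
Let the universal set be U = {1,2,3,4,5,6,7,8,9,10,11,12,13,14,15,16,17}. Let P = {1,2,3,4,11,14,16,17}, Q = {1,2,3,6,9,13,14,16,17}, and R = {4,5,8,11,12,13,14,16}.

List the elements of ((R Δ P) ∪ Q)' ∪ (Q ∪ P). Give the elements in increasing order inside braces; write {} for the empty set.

{1,2,3,4,6,7,9,10,11,13,14,15,16,17}

R Δ P = {1,2,3,5,8,12,13,17}
(R Δ P) ∪ Q = {1,2,3,5,6,8,9,12,13,14,16,17}
((R Δ P) ∪ Q)' = {4,7,10,11,15}
Q ∪ P = {1,2,3,4,6,9,11,13,14,16,17}
((R Δ P) ∪ Q)' ∪ (Q ∪ P) = {1,2,3,4,6,7,9,10,11,13,14,15,16,17}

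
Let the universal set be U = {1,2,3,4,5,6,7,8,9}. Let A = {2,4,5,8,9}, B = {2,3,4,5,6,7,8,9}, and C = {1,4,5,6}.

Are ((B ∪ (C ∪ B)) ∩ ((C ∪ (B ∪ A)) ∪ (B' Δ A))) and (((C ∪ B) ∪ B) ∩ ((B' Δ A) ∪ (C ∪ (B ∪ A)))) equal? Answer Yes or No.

Yes

C ∪ B = {1,2,3,4,5,6,7,8,9}
B ∪ (C ∪ B) = {1,2,3,4,5,6,7,8,9}
B ∪ A = {2,3,4,5,6,7,8,9}
C ∪ (B ∪ A) = {1,2,3,4,5,6,7,8,9}
B' = {1}
B' Δ A = {1,2,4,5,8,9}
(C ∪ (B ∪ A)) ∪ (B' Δ A) = {1,2,3,4,5,6,7,8,9}
(B ∪ (C ∪ B)) ∩ ((C ∪ (B ∪ A)) ∪ (B' Δ A)) = {1,2,3,4,5,6,7,8,9}
(C ∪ B) ∪ B = {1,2,3,4,5,6,7,8,9}
(B' Δ A) ∪ (C ∪ (B ∪ A)) = {1,2,3,4,5,6,7,8,9}
((C ∪ B) ∪ B) ∩ ((B' Δ A) ∪ (C ∪ (B ∪ A))) = {1,2,3,4,5,6,7,8,9}
Both equal {1,2,3,4,5,6,7,8,9}, so (B ∪ (C ∪ B)) ∩ ((C ∪ (B ∪ A)) ∪ (B' Δ A)) = ((C ∪ B) ∪ B) ∩ ((B' Δ A) ∪ (C ∪ (B ∪ A))).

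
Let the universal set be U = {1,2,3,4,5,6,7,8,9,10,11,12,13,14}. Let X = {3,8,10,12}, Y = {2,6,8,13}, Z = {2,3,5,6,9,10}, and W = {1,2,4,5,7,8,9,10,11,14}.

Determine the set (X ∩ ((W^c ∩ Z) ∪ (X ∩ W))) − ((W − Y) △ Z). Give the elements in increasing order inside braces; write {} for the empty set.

W^c = {3,6,12,13}
W^c ∩ Z = {3,6}
X ∩ W = {8,10}
(W^c ∩ Z) ∪ (X ∩ W) = {3,6,8,10}
X ∩ ((W^c ∩ Z) ∪ (X ∩ W)) = {3,8,10}
W − Y = {1,4,5,7,9,10,11,14}
(W − Y) △ Z = {1,2,3,4,6,7,11,14}
(X ∩ ((W^c ∩ Z) ∪ (X ∩ W))) − ((W − Y) △ Z) = {8,10}

{8,10}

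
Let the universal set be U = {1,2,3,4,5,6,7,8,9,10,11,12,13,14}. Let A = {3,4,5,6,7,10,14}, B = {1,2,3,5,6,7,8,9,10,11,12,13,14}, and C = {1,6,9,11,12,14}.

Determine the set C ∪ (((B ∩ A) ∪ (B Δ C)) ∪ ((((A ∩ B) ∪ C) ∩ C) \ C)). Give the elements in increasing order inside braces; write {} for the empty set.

B ∩ A = {3,5,6,7,10,14}
B Δ C = {2,3,5,7,8,10,13}
(B ∩ A) ∪ (B Δ C) = {2,3,5,6,7,8,10,13,14}
A ∩ B = {3,5,6,7,10,14}
(A ∩ B) ∪ C = {1,3,5,6,7,9,10,11,12,14}
((A ∩ B) ∪ C) ∩ C = {1,6,9,11,12,14}
(((A ∩ B) ∪ C) ∩ C) \ C = {}
((B ∩ A) ∪ (B Δ C)) ∪ ((((A ∩ B) ∪ C) ∩ C) \ C) = {2,3,5,6,7,8,10,13,14}
C ∪ (((B ∩ A) ∪ (B Δ C)) ∪ ((((A ∩ B) ∪ C) ∩ C) \ C)) = {1,2,3,5,6,7,8,9,10,11,12,13,14}

{1,2,3,5,6,7,8,9,10,11,12,13,14}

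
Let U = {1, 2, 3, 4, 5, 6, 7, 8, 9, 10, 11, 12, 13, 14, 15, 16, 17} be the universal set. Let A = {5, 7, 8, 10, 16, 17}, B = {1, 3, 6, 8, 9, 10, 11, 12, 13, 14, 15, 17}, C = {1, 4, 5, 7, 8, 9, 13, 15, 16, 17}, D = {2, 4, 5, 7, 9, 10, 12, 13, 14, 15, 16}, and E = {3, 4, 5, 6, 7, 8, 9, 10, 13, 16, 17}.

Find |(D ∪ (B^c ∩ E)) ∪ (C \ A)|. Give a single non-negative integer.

B^c = {2, 4, 5, 7, 16}
B^c ∩ E = {4, 5, 7, 16}
D ∪ (B^c ∩ E) = {2, 4, 5, 7, 9, 10, 12, 13, 14, 15, 16}
C \ A = {1, 4, 9, 13, 15}
(D ∪ (B^c ∩ E)) ∪ (C \ A) = {1, 2, 4, 5, 7, 9, 10, 12, 13, 14, 15, 16}
|(D ∪ (B^c ∩ E)) ∪ (C \ A)| = 12

12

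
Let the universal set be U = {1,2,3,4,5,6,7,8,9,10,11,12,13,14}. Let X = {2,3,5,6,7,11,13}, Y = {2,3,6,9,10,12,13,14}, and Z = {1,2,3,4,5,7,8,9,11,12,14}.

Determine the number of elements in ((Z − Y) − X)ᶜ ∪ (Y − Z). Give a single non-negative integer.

Z − Y = {1,4,5,7,8,11}
(Z − Y) − X = {1,4,8}
((Z − Y) − X)ᶜ = {2,3,5,6,7,9,10,11,12,13,14}
Y − Z = {6,10,13}
((Z − Y) − X)ᶜ ∪ (Y − Z) = {2,3,5,6,7,9,10,11,12,13,14}
|((Z − Y) − X)ᶜ ∪ (Y − Z)| = 11

11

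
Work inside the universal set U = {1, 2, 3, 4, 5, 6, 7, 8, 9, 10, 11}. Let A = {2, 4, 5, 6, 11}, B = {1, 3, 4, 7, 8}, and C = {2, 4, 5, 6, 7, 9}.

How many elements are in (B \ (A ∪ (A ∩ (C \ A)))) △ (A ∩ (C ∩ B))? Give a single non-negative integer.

C \ A = {7, 9}
A ∩ (C \ A) = {}
A ∪ (A ∩ (C \ A)) = {2, 4, 5, 6, 11}
B \ (A ∪ (A ∩ (C \ A))) = {1, 3, 7, 8}
C ∩ B = {4, 7}
A ∩ (C ∩ B) = {4}
(B \ (A ∪ (A ∩ (C \ A)))) △ (A ∩ (C ∩ B)) = {1, 3, 4, 7, 8}
|(B \ (A ∪ (A ∩ (C \ A)))) △ (A ∩ (C ∩ B))| = 5

5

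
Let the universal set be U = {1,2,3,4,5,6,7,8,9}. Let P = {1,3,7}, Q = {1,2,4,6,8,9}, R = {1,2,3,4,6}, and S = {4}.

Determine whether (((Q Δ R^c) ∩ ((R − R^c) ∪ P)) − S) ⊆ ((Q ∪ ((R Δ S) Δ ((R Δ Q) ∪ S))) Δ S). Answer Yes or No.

No

R^c = {5,7,8,9}
Q Δ R^c = {1,2,4,5,6,7}
R − R^c = {1,2,3,4,6}
(R − R^c) ∪ P = {1,2,3,4,6,7}
(Q Δ R^c) ∩ ((R − R^c) ∪ P) = {1,2,4,6,7}
((Q Δ R^c) ∩ ((R − R^c) ∪ P)) − S = {1,2,6,7}
R Δ S = {1,2,3,6}
R Δ Q = {3,8,9}
(R Δ Q) ∪ S = {3,4,8,9}
(R Δ S) Δ ((R Δ Q) ∪ S) = {1,2,4,6,8,9}
Q ∪ ((R Δ S) Δ ((R Δ Q) ∪ S)) = {1,2,4,6,8,9}
(Q ∪ ((R Δ S) Δ ((R Δ Q) ∪ S))) Δ S = {1,2,6,8,9}
7 ∈ ((Q Δ R^c) ∩ ((R − R^c) ∪ P)) − S but 7 ∉ (Q ∪ ((R Δ S) Δ ((R Δ Q) ∪ S))) Δ S, so the inclusion fails.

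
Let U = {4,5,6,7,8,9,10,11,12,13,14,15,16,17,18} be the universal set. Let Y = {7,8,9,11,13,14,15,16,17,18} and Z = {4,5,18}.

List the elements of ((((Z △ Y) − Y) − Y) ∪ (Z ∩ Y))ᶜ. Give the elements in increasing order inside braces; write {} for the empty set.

Z △ Y = {4,5,7,8,9,11,13,14,15,16,17}
(Z △ Y) − Y = {4,5}
((Z △ Y) − Y) − Y = {4,5}
Z ∩ Y = {18}
(((Z △ Y) − Y) − Y) ∪ (Z ∩ Y) = {4,5,18}
((((Z △ Y) − Y) − Y) ∪ (Z ∩ Y))ᶜ = {6,7,8,9,10,11,12,13,14,15,16,17}

{6,7,8,9,10,11,12,13,14,15,16,17}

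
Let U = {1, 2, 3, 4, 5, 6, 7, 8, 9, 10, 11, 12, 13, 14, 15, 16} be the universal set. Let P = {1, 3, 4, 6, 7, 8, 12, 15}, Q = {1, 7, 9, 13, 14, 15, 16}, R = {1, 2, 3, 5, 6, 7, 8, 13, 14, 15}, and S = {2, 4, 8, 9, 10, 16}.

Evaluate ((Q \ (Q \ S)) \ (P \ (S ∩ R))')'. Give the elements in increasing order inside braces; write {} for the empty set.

{1, 2, 3, 4, 5, 6, 7, 8, 9, 10, 11, 12, 13, 14, 15, 16}

Q \ S = {1, 7, 13, 14, 15}
Q \ (Q \ S) = {9, 16}
S ∩ R = {2, 8}
P \ (S ∩ R) = {1, 3, 4, 6, 7, 12, 15}
(P \ (S ∩ R))' = {2, 5, 8, 9, 10, 11, 13, 14, 16}
(Q \ (Q \ S)) \ (P \ (S ∩ R))' = {}
((Q \ (Q \ S)) \ (P \ (S ∩ R))')' = {1, 2, 3, 4, 5, 6, 7, 8, 9, 10, 11, 12, 13, 14, 15, 16}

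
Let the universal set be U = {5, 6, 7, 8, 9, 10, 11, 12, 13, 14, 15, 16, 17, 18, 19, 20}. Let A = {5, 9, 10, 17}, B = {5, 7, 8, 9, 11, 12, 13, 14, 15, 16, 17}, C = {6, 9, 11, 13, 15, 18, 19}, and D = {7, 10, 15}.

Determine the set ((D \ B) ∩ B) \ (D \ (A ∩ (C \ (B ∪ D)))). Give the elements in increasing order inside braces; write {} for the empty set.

D \ B = {10}
(D \ B) ∩ B = {}
B ∪ D = {5, 7, 8, 9, 10, 11, 12, 13, 14, 15, 16, 17}
C \ (B ∪ D) = {6, 18, 19}
A ∩ (C \ (B ∪ D)) = {}
D \ (A ∩ (C \ (B ∪ D))) = {7, 10, 15}
((D \ B) ∩ B) \ (D \ (A ∩ (C \ (B ∪ D)))) = {}

{}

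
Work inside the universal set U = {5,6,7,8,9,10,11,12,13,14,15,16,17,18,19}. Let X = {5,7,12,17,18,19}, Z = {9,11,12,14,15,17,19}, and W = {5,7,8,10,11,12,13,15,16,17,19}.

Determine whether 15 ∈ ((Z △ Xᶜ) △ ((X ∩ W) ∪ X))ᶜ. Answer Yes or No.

Yes

15 ∉ X, so 15 ∈ Xᶜ
15 ∈ Z and 15 ∈ Xᶜ, so 15 ∉ Z △ Xᶜ
15 ∉ X and 15 ∈ W, so 15 ∉ X ∩ W
15 ∉ (X ∩ W) and 15 ∉ X, so 15 ∉ (X ∩ W) ∪ X
15 ∉ (Z △ Xᶜ) and 15 ∉ ((X ∩ W) ∪ X), so 15 ∉ (Z △ Xᶜ) △ ((X ∩ W) ∪ X)
15 ∈ ((Z △ Xᶜ) △ ((X ∩ W) ∪ X))ᶜ since 15 ∉ ((Z △ Xᶜ) △ ((X ∩ W) ∪ X))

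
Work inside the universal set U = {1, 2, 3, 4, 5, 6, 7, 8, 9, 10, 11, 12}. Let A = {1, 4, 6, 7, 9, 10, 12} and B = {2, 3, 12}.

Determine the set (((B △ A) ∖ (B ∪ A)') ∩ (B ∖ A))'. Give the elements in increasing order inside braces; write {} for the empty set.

{1, 4, 5, 6, 7, 8, 9, 10, 11, 12}

B △ A = {1, 2, 3, 4, 6, 7, 9, 10}
B ∪ A = {1, 2, 3, 4, 6, 7, 9, 10, 12}
(B ∪ A)' = {5, 8, 11}
(B △ A) ∖ (B ∪ A)' = {1, 2, 3, 4, 6, 7, 9, 10}
B ∖ A = {2, 3}
((B △ A) ∖ (B ∪ A)') ∩ (B ∖ A) = {2, 3}
(((B △ A) ∖ (B ∪ A)') ∩ (B ∖ A))' = {1, 4, 5, 6, 7, 8, 9, 10, 11, 12}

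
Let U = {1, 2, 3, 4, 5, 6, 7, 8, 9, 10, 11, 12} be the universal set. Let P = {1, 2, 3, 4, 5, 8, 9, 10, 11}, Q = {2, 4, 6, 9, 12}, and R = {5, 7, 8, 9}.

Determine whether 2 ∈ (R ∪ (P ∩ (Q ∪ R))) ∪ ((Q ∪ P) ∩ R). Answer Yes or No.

Yes

2 ∈ Q and 2 ∉ R, so 2 ∈ Q ∪ R
2 ∈ P and 2 ∈ (Q ∪ R), so 2 ∈ P ∩ (Q ∪ R)
2 ∉ R and 2 ∈ (P ∩ (Q ∪ R)), so 2 ∈ R ∪ (P ∩ (Q ∪ R))
2 ∈ Q and 2 ∈ P, so 2 ∈ Q ∪ P
2 ∈ (Q ∪ P) and 2 ∉ R, so 2 ∉ (Q ∪ P) ∩ R
2 ∈ (R ∪ (P ∩ (Q ∪ R))) and 2 ∉ ((Q ∪ P) ∩ R), so 2 ∈ (R ∪ (P ∩ (Q ∪ R))) ∪ ((Q ∪ P) ∩ R)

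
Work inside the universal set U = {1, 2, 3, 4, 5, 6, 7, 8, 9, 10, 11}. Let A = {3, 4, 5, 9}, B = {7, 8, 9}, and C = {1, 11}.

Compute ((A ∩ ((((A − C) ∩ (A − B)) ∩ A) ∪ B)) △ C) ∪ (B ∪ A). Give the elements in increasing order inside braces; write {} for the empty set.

A − C = {3, 4, 5, 9}
A − B = {3, 4, 5}
(A − C) ∩ (A − B) = {3, 4, 5}
((A − C) ∩ (A − B)) ∩ A = {3, 4, 5}
(((A − C) ∩ (A − B)) ∩ A) ∪ B = {3, 4, 5, 7, 8, 9}
A ∩ ((((A − C) ∩ (A − B)) ∩ A) ∪ B) = {3, 4, 5, 9}
(A ∩ ((((A − C) ∩ (A − B)) ∩ A) ∪ B)) △ C = {1, 3, 4, 5, 9, 11}
B ∪ A = {3, 4, 5, 7, 8, 9}
((A ∩ ((((A − C) ∩ (A − B)) ∩ A) ∪ B)) △ C) ∪ (B ∪ A) = {1, 3, 4, 5, 7, 8, 9, 11}

{1, 3, 4, 5, 7, 8, 9, 11}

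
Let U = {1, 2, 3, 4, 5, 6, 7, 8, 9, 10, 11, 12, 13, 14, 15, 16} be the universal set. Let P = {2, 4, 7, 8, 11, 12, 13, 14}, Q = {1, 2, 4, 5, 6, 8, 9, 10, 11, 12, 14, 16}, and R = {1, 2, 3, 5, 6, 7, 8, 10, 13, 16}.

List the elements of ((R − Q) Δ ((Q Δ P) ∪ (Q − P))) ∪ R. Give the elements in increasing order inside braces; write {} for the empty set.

{1, 2, 3, 5, 6, 7, 8, 9, 10, 13, 16}

R − Q = {3, 7, 13}
Q Δ P = {1, 5, 6, 7, 9, 10, 13, 16}
Q − P = {1, 5, 6, 9, 10, 16}
(Q Δ P) ∪ (Q − P) = {1, 5, 6, 7, 9, 10, 13, 16}
(R − Q) Δ ((Q Δ P) ∪ (Q − P)) = {1, 3, 5, 6, 9, 10, 16}
((R − Q) Δ ((Q Δ P) ∪ (Q − P))) ∪ R = {1, 2, 3, 5, 6, 7, 8, 9, 10, 13, 16}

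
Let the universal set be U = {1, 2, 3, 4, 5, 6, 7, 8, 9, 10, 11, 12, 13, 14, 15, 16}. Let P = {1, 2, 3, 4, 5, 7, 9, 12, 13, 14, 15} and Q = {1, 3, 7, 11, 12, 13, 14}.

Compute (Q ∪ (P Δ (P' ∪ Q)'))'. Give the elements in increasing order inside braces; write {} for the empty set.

{2, 4, 5, 6, 8, 9, 10, 15, 16}

P' = {6, 8, 10, 11, 16}
P' ∪ Q = {1, 3, 6, 7, 8, 10, 11, 12, 13, 14, 16}
(P' ∪ Q)' = {2, 4, 5, 9, 15}
P Δ (P' ∪ Q)' = {1, 3, 7, 12, 13, 14}
Q ∪ (P Δ (P' ∪ Q)') = {1, 3, 7, 11, 12, 13, 14}
(Q ∪ (P Δ (P' ∪ Q)'))' = {2, 4, 5, 6, 8, 9, 10, 15, 16}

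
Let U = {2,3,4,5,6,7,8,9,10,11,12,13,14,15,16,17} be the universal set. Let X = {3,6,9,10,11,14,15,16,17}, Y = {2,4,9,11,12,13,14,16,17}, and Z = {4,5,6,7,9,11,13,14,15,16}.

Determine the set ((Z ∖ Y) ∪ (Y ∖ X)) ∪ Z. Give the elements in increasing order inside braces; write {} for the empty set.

{2,4,5,6,7,9,11,12,13,14,15,16}

Z ∖ Y = {5,6,7,15}
Y ∖ X = {2,4,12,13}
(Z ∖ Y) ∪ (Y ∖ X) = {2,4,5,6,7,12,13,15}
((Z ∖ Y) ∪ (Y ∖ X)) ∪ Z = {2,4,5,6,7,9,11,12,13,14,15,16}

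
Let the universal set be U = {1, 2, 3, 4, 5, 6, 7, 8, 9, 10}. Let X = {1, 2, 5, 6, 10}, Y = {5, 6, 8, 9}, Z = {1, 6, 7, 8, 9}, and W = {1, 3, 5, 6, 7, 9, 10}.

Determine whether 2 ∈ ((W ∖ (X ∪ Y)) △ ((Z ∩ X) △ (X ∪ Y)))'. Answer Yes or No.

2 ∈ X and 2 ∉ Y, so 2 ∈ X ∪ Y
2 ∉ W and 2 ∈ (X ∪ Y), so 2 ∉ W ∖ (X ∪ Y)
2 ∉ Z and 2 ∈ X, so 2 ∉ Z ∩ X
2 ∈ X and 2 ∉ Y, so 2 ∈ X ∪ Y
2 ∉ (Z ∩ X) and 2 ∈ (X ∪ Y), so 2 ∈ (Z ∩ X) △ (X ∪ Y)
2 ∉ (W ∖ (X ∪ Y)) and 2 ∈ ((Z ∩ X) △ (X ∪ Y)), so 2 ∈ (W ∖ (X ∪ Y)) △ ((Z ∩ X) △ (X ∪ Y))
2 ∉ ((W ∖ (X ∪ Y)) △ ((Z ∩ X) △ (X ∪ Y)))' since 2 ∈ ((W ∖ (X ∪ Y)) △ ((Z ∩ X) △ (X ∪ Y)))

No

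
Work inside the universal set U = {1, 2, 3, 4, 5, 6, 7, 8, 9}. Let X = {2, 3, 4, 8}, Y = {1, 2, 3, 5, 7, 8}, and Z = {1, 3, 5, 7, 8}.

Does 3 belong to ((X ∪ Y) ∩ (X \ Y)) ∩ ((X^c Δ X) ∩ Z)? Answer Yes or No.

3 ∈ X and 3 ∈ Y, so 3 ∈ X ∪ Y
3 ∈ X and 3 ∈ Y, so 3 ∉ X \ Y
3 ∈ (X ∪ Y) and 3 ∉ (X \ Y), so 3 ∉ (X ∪ Y) ∩ (X \ Y)
3 ∈ X, so 3 ∉ X^c
3 ∉ X^c and 3 ∈ X, so 3 ∈ X^c Δ X
3 ∈ (X^c Δ X) and 3 ∈ Z, so 3 ∈ (X^c Δ X) ∩ Z
3 ∉ ((X ∪ Y) ∩ (X \ Y)) and 3 ∈ ((X^c Δ X) ∩ Z), so 3 ∉ ((X ∪ Y) ∩ (X \ Y)) ∩ ((X^c Δ X) ∩ Z)

No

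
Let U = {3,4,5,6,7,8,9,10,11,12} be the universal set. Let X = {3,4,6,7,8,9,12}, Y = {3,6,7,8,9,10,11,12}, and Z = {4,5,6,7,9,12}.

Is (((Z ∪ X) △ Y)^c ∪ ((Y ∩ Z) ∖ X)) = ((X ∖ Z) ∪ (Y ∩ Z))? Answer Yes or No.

Yes

Z ∪ X = {3,4,5,6,7,8,9,12}
(Z ∪ X) △ Y = {4,5,10,11}
((Z ∪ X) △ Y)^c = {3,6,7,8,9,12}
Y ∩ Z = {6,7,9,12}
(Y ∩ Z) ∖ X = {}
((Z ∪ X) △ Y)^c ∪ ((Y ∩ Z) ∖ X) = {3,6,7,8,9,12}
X ∖ Z = {3,8}
(X ∖ Z) ∪ (Y ∩ Z) = {3,6,7,8,9,12}
Both equal {3,6,7,8,9,12}, so ((Z ∪ X) △ Y)^c ∪ ((Y ∩ Z) ∖ X) = (X ∖ Z) ∪ (Y ∩ Z).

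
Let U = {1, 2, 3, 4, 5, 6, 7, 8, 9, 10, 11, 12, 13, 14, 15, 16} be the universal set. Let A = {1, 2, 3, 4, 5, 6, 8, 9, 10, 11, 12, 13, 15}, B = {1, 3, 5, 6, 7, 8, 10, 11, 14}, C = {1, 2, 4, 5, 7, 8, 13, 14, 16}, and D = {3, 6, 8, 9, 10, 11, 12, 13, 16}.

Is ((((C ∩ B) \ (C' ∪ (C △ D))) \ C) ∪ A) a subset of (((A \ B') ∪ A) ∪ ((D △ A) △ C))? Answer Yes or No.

C ∩ B = {1, 5, 7, 8, 14}
C' = {3, 6, 9, 10, 11, 12, 15}
C △ D = {1, 2, 3, 4, 5, 6, 7, 9, 10, 11, 12, 14}
C' ∪ (C △ D) = {1, 2, 3, 4, 5, 6, 7, 9, 10, 11, 12, 14, 15}
(C ∩ B) \ (C' ∪ (C △ D)) = {8}
((C ∩ B) \ (C' ∪ (C △ D))) \ C = {}
(((C ∩ B) \ (C' ∪ (C △ D))) \ C) ∪ A = {1, 2, 3, 4, 5, 6, 8, 9, 10, 11, 12, 13, 15}
B' = {2, 4, 9, 12, 13, 15, 16}
A \ B' = {1, 3, 5, 6, 8, 10, 11}
(A \ B') ∪ A = {1, 2, 3, 4, 5, 6, 8, 9, 10, 11, 12, 13, 15}
D △ A = {1, 2, 4, 5, 15, 16}
(D △ A) △ C = {7, 8, 13, 14, 15}
((A \ B') ∪ A) ∪ ((D △ A) △ C) = {1, 2, 3, 4, 5, 6, 7, 8, 9, 10, 11, 12, 13, 14, 15}
Every element of {1, 2, 3, 4, 5, 6, 8, 9, 10, 11, 12, 13, 15} is in {1, 2, 3, 4, 5, 6, 7, 8, 9, 10, 11, 12, 13, 14, 15}, so (((C ∩ B) \ (C' ∪ (C △ D))) \ C) ∪ A ⊆ ((A \ B') ∪ A) ∪ ((D △ A) △ C).

Yes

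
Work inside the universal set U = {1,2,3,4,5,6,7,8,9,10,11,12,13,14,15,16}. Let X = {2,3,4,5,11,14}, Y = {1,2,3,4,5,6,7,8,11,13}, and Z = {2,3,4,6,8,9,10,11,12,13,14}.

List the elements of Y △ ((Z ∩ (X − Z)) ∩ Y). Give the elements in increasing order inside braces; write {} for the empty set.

{1,2,3,4,5,6,7,8,11,13}

X − Z = {5}
Z ∩ (X − Z) = {}
(Z ∩ (X − Z)) ∩ Y = {}
Y △ ((Z ∩ (X − Z)) ∩ Y) = {1,2,3,4,5,6,7,8,11,13}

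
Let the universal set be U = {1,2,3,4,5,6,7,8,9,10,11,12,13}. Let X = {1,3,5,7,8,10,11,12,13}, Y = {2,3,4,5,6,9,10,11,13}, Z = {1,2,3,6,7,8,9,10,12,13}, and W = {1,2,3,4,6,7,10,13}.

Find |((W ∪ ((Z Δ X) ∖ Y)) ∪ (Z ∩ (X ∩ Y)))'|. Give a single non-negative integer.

5

Z Δ X = {2,5,6,9,11}
(Z Δ X) ∖ Y = {}
W ∪ ((Z Δ X) ∖ Y) = {1,2,3,4,6,7,10,13}
X ∩ Y = {3,5,10,11,13}
Z ∩ (X ∩ Y) = {3,10,13}
(W ∪ ((Z Δ X) ∖ Y)) ∪ (Z ∩ (X ∩ Y)) = {1,2,3,4,6,7,10,13}
((W ∪ ((Z Δ X) ∖ Y)) ∪ (Z ∩ (X ∩ Y)))' = {5,8,9,11,12}
|((W ∪ ((Z Δ X) ∖ Y)) ∪ (Z ∩ (X ∩ Y)))'| = 5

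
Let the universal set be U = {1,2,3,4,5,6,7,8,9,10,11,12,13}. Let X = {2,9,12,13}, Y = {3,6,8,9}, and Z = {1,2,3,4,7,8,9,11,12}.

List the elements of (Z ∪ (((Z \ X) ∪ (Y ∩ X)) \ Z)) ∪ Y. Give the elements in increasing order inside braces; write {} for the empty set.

Z \ X = {1,3,4,7,8,11}
Y ∩ X = {9}
(Z \ X) ∪ (Y ∩ X) = {1,3,4,7,8,9,11}
((Z \ X) ∪ (Y ∩ X)) \ Z = {}
Z ∪ (((Z \ X) ∪ (Y ∩ X)) \ Z) = {1,2,3,4,7,8,9,11,12}
(Z ∪ (((Z \ X) ∪ (Y ∩ X)) \ Z)) ∪ Y = {1,2,3,4,6,7,8,9,11,12}

{1,2,3,4,6,7,8,9,11,12}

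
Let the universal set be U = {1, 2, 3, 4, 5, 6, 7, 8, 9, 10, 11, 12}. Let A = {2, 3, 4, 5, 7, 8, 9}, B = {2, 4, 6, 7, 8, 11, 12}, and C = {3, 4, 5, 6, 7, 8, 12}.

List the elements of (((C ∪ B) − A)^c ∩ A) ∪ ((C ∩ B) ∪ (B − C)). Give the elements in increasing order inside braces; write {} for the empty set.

C ∪ B = {2, 3, 4, 5, 6, 7, 8, 11, 12}
(C ∪ B) − A = {6, 11, 12}
((C ∪ B) − A)^c = {1, 2, 3, 4, 5, 7, 8, 9, 10}
((C ∪ B) − A)^c ∩ A = {2, 3, 4, 5, 7, 8, 9}
C ∩ B = {4, 6, 7, 8, 12}
B − C = {2, 11}
(C ∩ B) ∪ (B − C) = {2, 4, 6, 7, 8, 11, 12}
(((C ∪ B) − A)^c ∩ A) ∪ ((C ∩ B) ∪ (B − C)) = {2, 3, 4, 5, 6, 7, 8, 9, 11, 12}

{2, 3, 4, 5, 6, 7, 8, 9, 11, 12}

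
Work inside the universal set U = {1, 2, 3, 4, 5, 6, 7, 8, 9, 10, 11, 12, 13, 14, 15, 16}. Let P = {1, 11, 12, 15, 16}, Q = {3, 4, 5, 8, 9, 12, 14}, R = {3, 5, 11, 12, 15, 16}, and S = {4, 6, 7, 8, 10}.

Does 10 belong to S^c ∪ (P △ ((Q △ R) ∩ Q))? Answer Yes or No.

No

10 ∈ S, so 10 ∉ S^c
10 ∉ Q and 10 ∉ R, so 10 ∉ Q △ R
10 ∉ (Q △ R) and 10 ∉ Q, so 10 ∉ (Q △ R) ∩ Q
10 ∉ P and 10 ∉ ((Q △ R) ∩ Q), so 10 ∉ P △ ((Q △ R) ∩ Q)
10 ∉ S^c and 10 ∉ (P △ ((Q △ R) ∩ Q)), so 10 ∉ S^c ∪ (P △ ((Q △ R) ∩ Q))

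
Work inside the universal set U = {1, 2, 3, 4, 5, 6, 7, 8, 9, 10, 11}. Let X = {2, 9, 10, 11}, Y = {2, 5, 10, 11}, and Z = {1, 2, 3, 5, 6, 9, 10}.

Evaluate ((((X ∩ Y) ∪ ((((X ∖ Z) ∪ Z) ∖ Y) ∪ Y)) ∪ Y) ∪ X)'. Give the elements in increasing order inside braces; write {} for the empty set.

{4, 7, 8}

X ∩ Y = {2, 10, 11}
X ∖ Z = {11}
(X ∖ Z) ∪ Z = {1, 2, 3, 5, 6, 9, 10, 11}
((X ∖ Z) ∪ Z) ∖ Y = {1, 3, 6, 9}
(((X ∖ Z) ∪ Z) ∖ Y) ∪ Y = {1, 2, 3, 5, 6, 9, 10, 11}
(X ∩ Y) ∪ ((((X ∖ Z) ∪ Z) ∖ Y) ∪ Y) = {1, 2, 3, 5, 6, 9, 10, 11}
((X ∩ Y) ∪ ((((X ∖ Z) ∪ Z) ∖ Y) ∪ Y)) ∪ Y = {1, 2, 3, 5, 6, 9, 10, 11}
(((X ∩ Y) ∪ ((((X ∖ Z) ∪ Z) ∖ Y) ∪ Y)) ∪ Y) ∪ X = {1, 2, 3, 5, 6, 9, 10, 11}
((((X ∩ Y) ∪ ((((X ∖ Z) ∪ Z) ∖ Y) ∪ Y)) ∪ Y) ∪ X)' = {4, 7, 8}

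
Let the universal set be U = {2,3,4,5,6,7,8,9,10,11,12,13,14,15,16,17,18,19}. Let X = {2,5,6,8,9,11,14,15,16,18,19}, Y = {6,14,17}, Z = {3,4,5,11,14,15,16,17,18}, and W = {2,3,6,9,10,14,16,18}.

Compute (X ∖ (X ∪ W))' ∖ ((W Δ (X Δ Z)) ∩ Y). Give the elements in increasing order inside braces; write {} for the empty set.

{2,3,4,5,6,7,8,9,10,11,12,13,15,16,18,19}

X ∪ W = {2,3,5,6,8,9,10,11,14,15,16,18,19}
X ∖ (X ∪ W) = {}
(X ∖ (X ∪ W))' = {2,3,4,5,6,7,8,9,10,11,12,13,14,15,16,17,18,19}
X Δ Z = {2,3,4,6,8,9,17,19}
W Δ (X Δ Z) = {4,8,10,14,16,17,18,19}
(W Δ (X Δ Z)) ∩ Y = {14,17}
(X ∖ (X ∪ W))' ∖ ((W Δ (X Δ Z)) ∩ Y) = {2,3,4,5,6,7,8,9,10,11,12,13,15,16,18,19}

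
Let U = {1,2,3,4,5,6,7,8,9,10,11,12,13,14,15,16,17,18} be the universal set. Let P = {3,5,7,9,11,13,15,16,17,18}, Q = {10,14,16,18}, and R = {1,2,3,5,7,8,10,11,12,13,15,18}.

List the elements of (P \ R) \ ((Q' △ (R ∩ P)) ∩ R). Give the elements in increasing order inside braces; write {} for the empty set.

P \ R = {9,16,17}
Q' = {1,2,3,4,5,6,7,8,9,11,12,13,15,17}
R ∩ P = {3,5,7,11,13,15,18}
Q' △ (R ∩ P) = {1,2,4,6,8,9,12,17,18}
(Q' △ (R ∩ P)) ∩ R = {1,2,8,12,18}
(P \ R) \ ((Q' △ (R ∩ P)) ∩ R) = {9,16,17}

{9,16,17}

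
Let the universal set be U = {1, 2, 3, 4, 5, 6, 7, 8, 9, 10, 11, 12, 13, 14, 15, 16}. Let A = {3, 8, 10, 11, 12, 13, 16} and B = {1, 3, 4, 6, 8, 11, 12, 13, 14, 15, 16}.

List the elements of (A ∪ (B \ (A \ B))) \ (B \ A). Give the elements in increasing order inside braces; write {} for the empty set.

A \ B = {10}
B \ (A \ B) = {1, 3, 4, 6, 8, 11, 12, 13, 14, 15, 16}
A ∪ (B \ (A \ B)) = {1, 3, 4, 6, 8, 10, 11, 12, 13, 14, 15, 16}
B \ A = {1, 4, 6, 14, 15}
(A ∪ (B \ (A \ B))) \ (B \ A) = {3, 8, 10, 11, 12, 13, 16}

{3, 8, 10, 11, 12, 13, 16}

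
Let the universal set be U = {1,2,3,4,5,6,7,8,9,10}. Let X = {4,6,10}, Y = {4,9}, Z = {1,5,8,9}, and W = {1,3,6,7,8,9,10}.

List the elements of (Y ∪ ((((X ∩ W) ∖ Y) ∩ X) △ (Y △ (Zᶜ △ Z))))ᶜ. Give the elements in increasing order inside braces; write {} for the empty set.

X ∩ W = {6,10}
(X ∩ W) ∖ Y = {6,10}
((X ∩ W) ∖ Y) ∩ X = {6,10}
Zᶜ = {2,3,4,6,7,10}
Zᶜ △ Z = {1,2,3,4,5,6,7,8,9,10}
Y △ (Zᶜ △ Z) = {1,2,3,5,6,7,8,10}
(((X ∩ W) ∖ Y) ∩ X) △ (Y △ (Zᶜ △ Z)) = {1,2,3,5,7,8}
Y ∪ ((((X ∩ W) ∖ Y) ∩ X) △ (Y △ (Zᶜ △ Z))) = {1,2,3,4,5,7,8,9}
(Y ∪ ((((X ∩ W) ∖ Y) ∩ X) △ (Y △ (Zᶜ △ Z))))ᶜ = {6,10}

{6,10}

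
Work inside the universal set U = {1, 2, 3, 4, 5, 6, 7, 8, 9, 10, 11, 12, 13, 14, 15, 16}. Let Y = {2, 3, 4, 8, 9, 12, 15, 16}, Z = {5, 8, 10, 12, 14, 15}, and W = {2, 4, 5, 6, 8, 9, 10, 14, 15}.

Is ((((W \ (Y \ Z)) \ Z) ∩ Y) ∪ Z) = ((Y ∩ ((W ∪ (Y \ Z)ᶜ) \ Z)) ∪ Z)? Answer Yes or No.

Y \ Z = {2, 3, 4, 9, 16}
W \ (Y \ Z) = {5, 6, 8, 10, 14, 15}
(W \ (Y \ Z)) \ Z = {6}
((W \ (Y \ Z)) \ Z) ∩ Y = {}
(((W \ (Y \ Z)) \ Z) ∩ Y) ∪ Z = {5, 8, 10, 12, 14, 15}
(Y \ Z)ᶜ = {1, 5, 6, 7, 8, 10, 11, 12, 13, 14, 15}
W ∪ (Y \ Z)ᶜ = {1, 2, 4, 5, 6, 7, 8, 9, 10, 11, 12, 13, 14, 15}
(W ∪ (Y \ Z)ᶜ) \ Z = {1, 2, 4, 6, 7, 9, 11, 13}
Y ∩ ((W ∪ (Y \ Z)ᶜ) \ Z) = {2, 4, 9}
(Y ∩ ((W ∪ (Y \ Z)ᶜ) \ Z)) ∪ Z = {2, 4, 5, 8, 9, 10, 12, 14, 15}
2 ∈ (Y ∩ ((W ∪ (Y \ Z)ᶜ) \ Z)) ∪ Z but 2 ∉ (((W \ (Y \ Z)) \ Z) ∩ Y) ∪ Z, so they differ.

No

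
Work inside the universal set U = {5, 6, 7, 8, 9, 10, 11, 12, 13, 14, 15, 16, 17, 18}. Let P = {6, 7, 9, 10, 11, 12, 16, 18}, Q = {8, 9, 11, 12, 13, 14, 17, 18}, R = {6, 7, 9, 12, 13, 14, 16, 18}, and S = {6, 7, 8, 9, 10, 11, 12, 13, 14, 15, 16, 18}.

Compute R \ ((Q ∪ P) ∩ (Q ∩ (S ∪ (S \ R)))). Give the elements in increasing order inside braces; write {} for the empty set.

Q ∪ P = {6, 7, 8, 9, 10, 11, 12, 13, 14, 16, 17, 18}
S \ R = {8, 10, 11, 15}
S ∪ (S \ R) = {6, 7, 8, 9, 10, 11, 12, 13, 14, 15, 16, 18}
Q ∩ (S ∪ (S \ R)) = {8, 9, 11, 12, 13, 14, 18}
(Q ∪ P) ∩ (Q ∩ (S ∪ (S \ R))) = {8, 9, 11, 12, 13, 14, 18}
R \ ((Q ∪ P) ∩ (Q ∩ (S ∪ (S \ R)))) = {6, 7, 16}

{6, 7, 16}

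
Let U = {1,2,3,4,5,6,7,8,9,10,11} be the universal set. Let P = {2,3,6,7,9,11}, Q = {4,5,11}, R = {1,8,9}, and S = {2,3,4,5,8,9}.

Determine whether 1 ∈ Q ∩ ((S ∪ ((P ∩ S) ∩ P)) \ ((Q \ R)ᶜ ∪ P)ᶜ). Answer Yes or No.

1 ∉ P and 1 ∉ S, so 1 ∉ P ∩ S
1 ∉ (P ∩ S) and 1 ∉ P, so 1 ∉ (P ∩ S) ∩ P
1 ∉ S and 1 ∉ ((P ∩ S) ∩ P), so 1 ∉ S ∪ ((P ∩ S) ∩ P)
1 ∉ Q and 1 ∈ R, so 1 ∉ Q \ R
1 ∈ (Q \ R)ᶜ since 1 ∉ (Q \ R)
1 ∈ (Q \ R)ᶜ and 1 ∉ P, so 1 ∈ (Q \ R)ᶜ ∪ P
1 ∉ ((Q \ R)ᶜ ∪ P)ᶜ since 1 ∈ ((Q \ R)ᶜ ∪ P)
1 ∉ (S ∪ ((P ∩ S) ∩ P)) and 1 ∉ ((Q \ R)ᶜ ∪ P)ᶜ, so 1 ∉ (S ∪ ((P ∩ S) ∩ P)) \ ((Q \ R)ᶜ ∪ P)ᶜ
1 ∉ Q and 1 ∉ ((S ∪ ((P ∩ S) ∩ P)) \ ((Q \ R)ᶜ ∪ P)ᶜ), so 1 ∉ Q ∩ ((S ∪ ((P ∩ S) ∩ P)) \ ((Q \ R)ᶜ ∪ P)ᶜ)

No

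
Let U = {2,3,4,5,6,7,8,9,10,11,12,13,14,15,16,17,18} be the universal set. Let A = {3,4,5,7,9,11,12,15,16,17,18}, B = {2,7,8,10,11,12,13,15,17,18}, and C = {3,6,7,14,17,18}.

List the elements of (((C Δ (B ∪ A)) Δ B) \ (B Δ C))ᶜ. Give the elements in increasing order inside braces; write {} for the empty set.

{2,3,6,8,10,11,12,13,14,15}

B ∪ A = {2,3,4,5,7,8,9,10,11,12,13,15,16,17,18}
C Δ (B ∪ A) = {2,4,5,6,8,9,10,11,12,13,14,15,16}
(C Δ (B ∪ A)) Δ B = {4,5,6,7,9,14,16,17,18}
B Δ C = {2,3,6,8,10,11,12,13,14,15}
((C Δ (B ∪ A)) Δ B) \ (B Δ C) = {4,5,7,9,16,17,18}
(((C Δ (B ∪ A)) Δ B) \ (B Δ C))ᶜ = {2,3,6,8,10,11,12,13,14,15}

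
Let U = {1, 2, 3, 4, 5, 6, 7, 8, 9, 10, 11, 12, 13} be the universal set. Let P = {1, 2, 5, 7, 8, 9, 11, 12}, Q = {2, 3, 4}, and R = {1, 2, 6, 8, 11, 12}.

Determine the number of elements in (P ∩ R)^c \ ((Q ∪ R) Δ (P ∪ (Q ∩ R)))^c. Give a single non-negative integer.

P ∩ R = {1, 2, 8, 11, 12}
(P ∩ R)^c = {3, 4, 5, 6, 7, 9, 10, 13}
Q ∪ R = {1, 2, 3, 4, 6, 8, 11, 12}
Q ∩ R = {2}
P ∪ (Q ∩ R) = {1, 2, 5, 7, 8, 9, 11, 12}
(Q ∪ R) Δ (P ∪ (Q ∩ R)) = {3, 4, 5, 6, 7, 9}
((Q ∪ R) Δ (P ∪ (Q ∩ R)))^c = {1, 2, 8, 10, 11, 12, 13}
(P ∩ R)^c \ ((Q ∪ R) Δ (P ∪ (Q ∩ R)))^c = {3, 4, 5, 6, 7, 9}
|(P ∩ R)^c \ ((Q ∪ R) Δ (P ∪ (Q ∩ R)))^c| = 6

6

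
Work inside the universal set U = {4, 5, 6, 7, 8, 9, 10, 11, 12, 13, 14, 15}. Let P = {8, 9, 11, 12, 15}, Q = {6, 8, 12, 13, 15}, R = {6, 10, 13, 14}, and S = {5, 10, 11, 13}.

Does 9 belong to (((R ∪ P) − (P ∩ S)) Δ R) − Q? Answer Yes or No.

9 ∉ R and 9 ∈ P, so 9 ∈ R ∪ P
9 ∈ P and 9 ∉ S, so 9 ∉ P ∩ S
9 ∈ (R ∪ P) and 9 ∉ (P ∩ S), so 9 ∈ (R ∪ P) − (P ∩ S)
9 ∈ ((R ∪ P) − (P ∩ S)) and 9 ∉ R, so 9 ∈ ((R ∪ P) − (P ∩ S)) Δ R
9 ∈ (((R ∪ P) − (P ∩ S)) Δ R) and 9 ∉ Q, so 9 ∈ (((R ∪ P) − (P ∩ S)) Δ R) − Q

Yes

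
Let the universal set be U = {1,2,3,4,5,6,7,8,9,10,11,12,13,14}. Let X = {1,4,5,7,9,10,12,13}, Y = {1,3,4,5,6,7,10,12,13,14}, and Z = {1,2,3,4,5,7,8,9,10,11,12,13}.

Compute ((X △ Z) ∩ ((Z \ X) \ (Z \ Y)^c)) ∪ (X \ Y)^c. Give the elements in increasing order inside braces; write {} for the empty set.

{1,2,3,4,5,6,7,8,10,11,12,13,14}

X △ Z = {2,3,8,11}
Z \ X = {2,3,8,11}
Z \ Y = {2,8,9,11}
(Z \ Y)^c = {1,3,4,5,6,7,10,12,13,14}
(Z \ X) \ (Z \ Y)^c = {2,8,11}
(X △ Z) ∩ ((Z \ X) \ (Z \ Y)^c) = {2,8,11}
X \ Y = {9}
(X \ Y)^c = {1,2,3,4,5,6,7,8,10,11,12,13,14}
((X △ Z) ∩ ((Z \ X) \ (Z \ Y)^c)) ∪ (X \ Y)^c = {1,2,3,4,5,6,7,8,10,11,12,13,14}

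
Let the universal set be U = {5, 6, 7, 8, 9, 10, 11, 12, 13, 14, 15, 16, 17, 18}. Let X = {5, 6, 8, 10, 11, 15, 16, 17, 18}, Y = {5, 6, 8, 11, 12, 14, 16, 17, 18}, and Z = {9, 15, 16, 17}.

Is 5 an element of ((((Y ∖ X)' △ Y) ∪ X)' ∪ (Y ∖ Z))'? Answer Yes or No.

5 ∈ Y and 5 ∈ X, so 5 ∉ Y ∖ X
5 ∈ (Y ∖ X)' since 5 ∉ (Y ∖ X)
5 ∈ (Y ∖ X)' and 5 ∈ Y, so 5 ∉ (Y ∖ X)' △ Y
5 ∉ ((Y ∖ X)' △ Y) and 5 ∈ X, so 5 ∈ ((Y ∖ X)' △ Y) ∪ X
5 ∉ (((Y ∖ X)' △ Y) ∪ X)' since 5 ∈ (((Y ∖ X)' △ Y) ∪ X)
5 ∈ Y and 5 ∉ Z, so 5 ∈ Y ∖ Z
5 ∉ (((Y ∖ X)' △ Y) ∪ X)' and 5 ∈ (Y ∖ Z), so 5 ∈ (((Y ∖ X)' △ Y) ∪ X)' ∪ (Y ∖ Z)
5 ∉ ((((Y ∖ X)' △ Y) ∪ X)' ∪ (Y ∖ Z))' since 5 ∈ ((((Y ∖ X)' △ Y) ∪ X)' ∪ (Y ∖ Z))

No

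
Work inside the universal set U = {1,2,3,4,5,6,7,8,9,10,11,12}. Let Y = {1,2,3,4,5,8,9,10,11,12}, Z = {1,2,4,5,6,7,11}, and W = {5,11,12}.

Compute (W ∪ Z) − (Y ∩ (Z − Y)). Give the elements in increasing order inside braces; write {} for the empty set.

W ∪ Z = {1,2,4,5,6,7,11,12}
Z − Y = {6,7}
Y ∩ (Z − Y) = {}
(W ∪ Z) − (Y ∩ (Z − Y)) = {1,2,4,5,6,7,11,12}

{1,2,4,5,6,7,11,12}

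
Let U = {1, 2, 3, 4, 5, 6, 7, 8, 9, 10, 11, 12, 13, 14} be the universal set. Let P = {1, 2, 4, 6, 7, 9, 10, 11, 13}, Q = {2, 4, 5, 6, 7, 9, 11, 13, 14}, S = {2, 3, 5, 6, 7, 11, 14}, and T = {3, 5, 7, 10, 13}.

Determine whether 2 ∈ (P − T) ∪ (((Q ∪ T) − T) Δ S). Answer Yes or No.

Yes

2 ∈ P and 2 ∉ T, so 2 ∈ P − T
2 ∈ Q and 2 ∉ T, so 2 ∈ Q ∪ T
2 ∈ (Q ∪ T) and 2 ∉ T, so 2 ∈ (Q ∪ T) − T
2 ∈ ((Q ∪ T) − T) and 2 ∈ S, so 2 ∉ ((Q ∪ T) − T) Δ S
2 ∈ (P − T) and 2 ∉ (((Q ∪ T) − T) Δ S), so 2 ∈ (P − T) ∪ (((Q ∪ T) − T) Δ S)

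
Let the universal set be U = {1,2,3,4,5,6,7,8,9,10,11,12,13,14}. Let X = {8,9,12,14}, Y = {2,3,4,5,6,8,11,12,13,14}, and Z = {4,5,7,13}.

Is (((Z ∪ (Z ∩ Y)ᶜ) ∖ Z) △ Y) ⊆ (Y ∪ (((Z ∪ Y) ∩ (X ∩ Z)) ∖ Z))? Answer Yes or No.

Z ∩ Y = {4,5,13}
(Z ∩ Y)ᶜ = {1,2,3,6,7,8,9,10,11,12,14}
Z ∪ (Z ∩ Y)ᶜ = {1,2,3,4,5,6,7,8,9,10,11,12,13,14}
(Z ∪ (Z ∩ Y)ᶜ) ∖ Z = {1,2,3,6,8,9,10,11,12,14}
((Z ∪ (Z ∩ Y)ᶜ) ∖ Z) △ Y = {1,4,5,9,10,13}
Z ∪ Y = {2,3,4,5,6,7,8,11,12,13,14}
X ∩ Z = {}
(Z ∪ Y) ∩ (X ∩ Z) = {}
((Z ∪ Y) ∩ (X ∩ Z)) ∖ Z = {}
Y ∪ (((Z ∪ Y) ∩ (X ∩ Z)) ∖ Z) = {2,3,4,5,6,8,11,12,13,14}
1 ∈ ((Z ∪ (Z ∩ Y)ᶜ) ∖ Z) △ Y but 1 ∉ Y ∪ (((Z ∪ Y) ∩ (X ∩ Z)) ∖ Z), so the inclusion fails.

No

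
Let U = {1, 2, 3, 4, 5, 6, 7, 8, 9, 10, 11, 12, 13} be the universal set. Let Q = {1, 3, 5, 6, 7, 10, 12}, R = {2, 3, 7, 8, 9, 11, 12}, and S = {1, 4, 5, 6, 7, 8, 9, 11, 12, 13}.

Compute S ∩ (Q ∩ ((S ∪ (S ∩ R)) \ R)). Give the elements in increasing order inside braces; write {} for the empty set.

{1, 5, 6}

S ∩ R = {7, 8, 9, 11, 12}
S ∪ (S ∩ R) = {1, 4, 5, 6, 7, 8, 9, 11, 12, 13}
(S ∪ (S ∩ R)) \ R = {1, 4, 5, 6, 13}
Q ∩ ((S ∪ (S ∩ R)) \ R) = {1, 5, 6}
S ∩ (Q ∩ ((S ∪ (S ∩ R)) \ R)) = {1, 5, 6}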